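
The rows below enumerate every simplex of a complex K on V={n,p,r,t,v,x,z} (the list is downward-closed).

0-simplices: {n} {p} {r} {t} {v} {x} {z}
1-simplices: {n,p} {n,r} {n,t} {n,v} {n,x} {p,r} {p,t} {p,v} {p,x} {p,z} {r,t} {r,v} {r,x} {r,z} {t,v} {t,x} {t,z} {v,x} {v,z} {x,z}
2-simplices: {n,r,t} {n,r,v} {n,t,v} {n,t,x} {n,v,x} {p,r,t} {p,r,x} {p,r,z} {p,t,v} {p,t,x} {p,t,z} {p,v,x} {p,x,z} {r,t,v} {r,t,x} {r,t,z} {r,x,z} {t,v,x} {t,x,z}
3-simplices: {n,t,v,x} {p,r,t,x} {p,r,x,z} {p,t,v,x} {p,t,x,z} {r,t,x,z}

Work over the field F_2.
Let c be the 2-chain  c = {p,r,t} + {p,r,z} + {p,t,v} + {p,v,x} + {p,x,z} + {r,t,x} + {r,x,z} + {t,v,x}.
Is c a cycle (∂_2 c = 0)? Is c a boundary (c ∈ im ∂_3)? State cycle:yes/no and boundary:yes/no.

n_0=7 n_1=20 n_2=19 n_3=6  [Z2]
∂1: piv[np,nr,nt,nv,nx,pz] rk=6  ker:pr,pt,pv,px,rt,rv,rx,rz,tv,tx,tz,vx,vz,xz
∂2: piv[nrt,nrv,ntv,ntx,nvx,prt,prx,prz,ptv,ptx,ptz,pxz] rk=12  ker:pvx,rtv,rtx,rtz,rxz,tvx,txz
∂3: piv[ntvx,prtx,prxz,ptvx,ptxz,rtxz] rk=6
∂2c = 0
c vs im∂3: reduces to 0 ⇒ boundary

cycle:yes boundary:yes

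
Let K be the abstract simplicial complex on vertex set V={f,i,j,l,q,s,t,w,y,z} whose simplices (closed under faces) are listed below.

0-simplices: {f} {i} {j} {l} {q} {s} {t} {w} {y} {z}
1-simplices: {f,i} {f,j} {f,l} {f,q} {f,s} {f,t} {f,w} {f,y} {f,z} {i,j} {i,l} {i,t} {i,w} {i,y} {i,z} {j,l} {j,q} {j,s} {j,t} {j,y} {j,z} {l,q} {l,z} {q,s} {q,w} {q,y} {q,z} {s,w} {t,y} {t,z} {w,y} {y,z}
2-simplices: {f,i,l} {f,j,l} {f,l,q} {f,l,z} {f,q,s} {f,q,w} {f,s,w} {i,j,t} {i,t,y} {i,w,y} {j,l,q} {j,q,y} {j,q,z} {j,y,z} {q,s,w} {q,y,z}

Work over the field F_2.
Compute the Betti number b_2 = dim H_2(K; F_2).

n_0=10 n_1=32 n_2=16  [Z2]
∂1: piv[fi,fj,fl,fq,fs,ft,fw,fy,fz] rk=9  ker:ij,il,it,iw,iy,iz,jl,jq,js,jt,jy,jz,lq,lz,qs,qw,qy,qz,sw,ty,tz,wy,yz
∂2: piv[fil,fjl,flq,flz,fqs,fqw,fsw,ijt,ity,iwy,jlq,jqy,jqz,jyz] rk=14  ker:qsw,qyz
b_2=(16−14)−0=2

b_2=2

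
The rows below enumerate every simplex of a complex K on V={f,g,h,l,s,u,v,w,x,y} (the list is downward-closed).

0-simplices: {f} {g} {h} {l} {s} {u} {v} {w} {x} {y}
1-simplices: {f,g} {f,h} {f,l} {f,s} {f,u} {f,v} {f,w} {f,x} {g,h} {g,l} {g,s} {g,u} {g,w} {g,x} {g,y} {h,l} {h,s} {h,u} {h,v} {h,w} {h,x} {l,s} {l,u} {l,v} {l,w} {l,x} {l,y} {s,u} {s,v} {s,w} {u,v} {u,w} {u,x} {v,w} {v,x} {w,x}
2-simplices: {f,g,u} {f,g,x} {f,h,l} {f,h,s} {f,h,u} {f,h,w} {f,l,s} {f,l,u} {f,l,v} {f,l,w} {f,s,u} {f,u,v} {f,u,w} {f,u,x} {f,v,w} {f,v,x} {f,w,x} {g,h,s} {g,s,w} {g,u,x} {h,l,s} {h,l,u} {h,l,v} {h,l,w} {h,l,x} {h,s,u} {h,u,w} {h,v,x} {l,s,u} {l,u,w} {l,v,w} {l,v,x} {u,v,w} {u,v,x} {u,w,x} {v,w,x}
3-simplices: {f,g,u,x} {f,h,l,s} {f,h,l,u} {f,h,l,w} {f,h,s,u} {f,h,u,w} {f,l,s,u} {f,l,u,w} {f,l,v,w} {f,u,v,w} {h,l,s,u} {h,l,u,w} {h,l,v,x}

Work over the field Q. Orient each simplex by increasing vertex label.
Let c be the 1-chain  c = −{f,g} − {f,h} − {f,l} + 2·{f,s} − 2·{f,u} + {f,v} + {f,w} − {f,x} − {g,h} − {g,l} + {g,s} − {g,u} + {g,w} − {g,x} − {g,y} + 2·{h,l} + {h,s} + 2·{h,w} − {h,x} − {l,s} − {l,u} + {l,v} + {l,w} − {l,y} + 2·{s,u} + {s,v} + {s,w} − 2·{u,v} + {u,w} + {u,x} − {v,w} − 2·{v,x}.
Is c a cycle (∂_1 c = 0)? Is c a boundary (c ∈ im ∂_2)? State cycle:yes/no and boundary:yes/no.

n_0=10 n_1=36 n_2=36 n_3=13  [Q]
∂1: piv[fg,fh,fl,fs,fu,fv,fw,fx,gy] rk=9  ker:gh,gl,gs,gu,gw,gx,hl,hs,hu,hv,hw,hx,ls,lu,lv,lw,lx,ly,su,sv,sw,uv,uw,ux,vw,vx,wx
∂2: piv[fgu,fgx,fhl,fhs,fhu,fhw,fls,flu,flv,flw,fsu,fuv,fuw,fux,fvw,fvx,fwx,ghs,gsw,hlv,hlx,hvx] rk=22  ker:gux,hls,hlu,hlw,hsu,huw,lsu,luw,lvw,lvx,uvw,uvx,uwx,vwx
∂3: piv[fgux,fhls,fhlu,fhlw,fhsu,fhuw,flsu,fluw,flvw,fuvw,hlvx] rk=11  ker:hlsu,hluw
∂1c = 2·{f} + 2·{g} − 6·{h} + {l} − {s} − 2·{u} + 4·{v} + 6·{w} − 4·{x} − 2·{y}

cycle:no boundary:no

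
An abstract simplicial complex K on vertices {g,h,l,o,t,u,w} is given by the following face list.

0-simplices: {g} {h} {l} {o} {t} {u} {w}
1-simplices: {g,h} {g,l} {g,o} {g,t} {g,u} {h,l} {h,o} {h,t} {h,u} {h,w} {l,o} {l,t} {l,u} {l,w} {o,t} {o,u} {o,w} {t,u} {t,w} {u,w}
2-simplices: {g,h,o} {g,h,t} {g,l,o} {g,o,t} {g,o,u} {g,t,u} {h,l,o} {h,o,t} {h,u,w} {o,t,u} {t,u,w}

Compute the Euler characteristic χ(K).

χ(K)=-2

n_0=7 n_1=20 n_2=11
χ=+7−20+11=-2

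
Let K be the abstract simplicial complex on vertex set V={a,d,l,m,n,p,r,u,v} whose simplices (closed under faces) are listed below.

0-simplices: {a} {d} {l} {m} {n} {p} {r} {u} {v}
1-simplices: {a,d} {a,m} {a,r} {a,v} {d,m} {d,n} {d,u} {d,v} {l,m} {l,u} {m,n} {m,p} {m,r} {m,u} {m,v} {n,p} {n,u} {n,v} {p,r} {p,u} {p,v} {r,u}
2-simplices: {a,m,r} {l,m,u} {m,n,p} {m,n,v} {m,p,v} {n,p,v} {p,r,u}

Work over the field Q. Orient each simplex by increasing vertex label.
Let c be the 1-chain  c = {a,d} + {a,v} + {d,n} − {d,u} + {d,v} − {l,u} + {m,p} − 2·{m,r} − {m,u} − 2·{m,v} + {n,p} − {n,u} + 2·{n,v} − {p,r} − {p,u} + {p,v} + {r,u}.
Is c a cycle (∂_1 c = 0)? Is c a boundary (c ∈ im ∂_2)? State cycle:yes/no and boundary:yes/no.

cycle:no boundary:no

n_0=9 n_1=22 n_2=7  [Q]
∂1: piv[ad,am,ar,av,dn,du,lm,mp] rk=8  ker:dm,dv,lu,mn,mr,mu,mv,np,nu,nv,pr,pu,pv,ru
∂2: piv[amr,lmu,mnp,mnv,mpv,pru] rk=6  ker:npv
∂1c = −2·{a} + {l} + 4·{m} − {n} + 3·{p} − 4·{r} − 4·{u} + 3·{v}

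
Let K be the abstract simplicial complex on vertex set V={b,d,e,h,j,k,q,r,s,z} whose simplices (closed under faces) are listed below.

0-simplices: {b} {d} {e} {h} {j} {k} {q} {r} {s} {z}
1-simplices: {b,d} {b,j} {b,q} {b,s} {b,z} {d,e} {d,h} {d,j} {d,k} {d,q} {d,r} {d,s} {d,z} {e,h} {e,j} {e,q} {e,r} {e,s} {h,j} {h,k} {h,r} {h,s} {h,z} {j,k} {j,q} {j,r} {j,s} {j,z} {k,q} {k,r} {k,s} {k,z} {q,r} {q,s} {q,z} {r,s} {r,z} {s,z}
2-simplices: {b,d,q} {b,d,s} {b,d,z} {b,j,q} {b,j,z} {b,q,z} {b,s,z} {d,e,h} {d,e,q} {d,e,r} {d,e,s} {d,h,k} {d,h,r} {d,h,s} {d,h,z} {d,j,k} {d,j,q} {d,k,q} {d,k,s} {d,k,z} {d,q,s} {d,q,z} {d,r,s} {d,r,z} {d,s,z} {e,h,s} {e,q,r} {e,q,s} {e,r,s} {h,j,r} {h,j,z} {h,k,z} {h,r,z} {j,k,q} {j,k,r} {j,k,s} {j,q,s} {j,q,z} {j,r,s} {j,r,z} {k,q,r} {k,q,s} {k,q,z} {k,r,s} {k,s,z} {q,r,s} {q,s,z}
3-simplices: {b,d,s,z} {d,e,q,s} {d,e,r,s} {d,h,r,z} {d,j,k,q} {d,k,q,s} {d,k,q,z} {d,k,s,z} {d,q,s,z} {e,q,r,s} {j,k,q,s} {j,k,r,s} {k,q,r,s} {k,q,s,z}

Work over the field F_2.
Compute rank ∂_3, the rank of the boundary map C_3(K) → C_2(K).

rank∂_3=13

n_0=10 n_1=38 n_2=47 n_3=14  [Z2]
∂1: piv[bd,bj,bq,bs,bz,de,dh,dk,dr] rk=9  ker:dj,dq,ds,dz,eh,ej,eq,er,es,hj,hk,hr,hs,hz,jk,jq,jr,js,jz,kq,kr,ks,kz,qr,qs,qz,rs,rz,sz
∂2: piv[bdq,bds,bdz,bjq,bjz,bqz,bsz,deh,deq,der,des,dhk,dhr,dhs,dhz,djk,djq,dkq,dks,dkz,dqs,drs,drz,eqr,hjr,hjz,jkr,jks] rk=28  ker:dqz,dsz,ehs,eqs,ers,hkz,hrz,jkq,jqs,jqz,jrs,jrz,kqr,kqs,kqz,krs,ksz,qrs,qsz
∂3: piv[bdsz,deqs,ders,dhrz,djkq,dkqs,dkqz,dksz,dqsz,eqrs,jkqs,jkrs,kqrs] rk=13  ker:kqsz
rk∂_3=13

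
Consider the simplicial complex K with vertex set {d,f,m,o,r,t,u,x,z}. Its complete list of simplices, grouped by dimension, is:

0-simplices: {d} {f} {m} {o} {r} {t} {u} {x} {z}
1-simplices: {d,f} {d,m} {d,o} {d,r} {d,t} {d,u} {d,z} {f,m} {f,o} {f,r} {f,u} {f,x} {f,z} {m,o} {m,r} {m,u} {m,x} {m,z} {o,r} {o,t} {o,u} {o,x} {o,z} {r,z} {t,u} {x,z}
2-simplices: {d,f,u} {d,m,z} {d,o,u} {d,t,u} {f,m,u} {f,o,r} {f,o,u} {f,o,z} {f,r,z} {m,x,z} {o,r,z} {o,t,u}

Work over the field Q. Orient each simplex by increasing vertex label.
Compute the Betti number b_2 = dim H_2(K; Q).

n_0=9 n_1=26 n_2=12  [Q]
∂1: piv[df,dm,do,dr,dt,du,dz,fx] rk=8  ker:fm,fo,fr,fu,fz,mo,mr,mu,mx,mz,or,ot,ou,ox,oz,rz,tu,xz
∂2: piv[dfu,dmz,dou,dtu,fmu,for,fou,foz,frz,mxz,otu] rk=11  ker:orz
b_2=(12−11)−0=1

b_2=1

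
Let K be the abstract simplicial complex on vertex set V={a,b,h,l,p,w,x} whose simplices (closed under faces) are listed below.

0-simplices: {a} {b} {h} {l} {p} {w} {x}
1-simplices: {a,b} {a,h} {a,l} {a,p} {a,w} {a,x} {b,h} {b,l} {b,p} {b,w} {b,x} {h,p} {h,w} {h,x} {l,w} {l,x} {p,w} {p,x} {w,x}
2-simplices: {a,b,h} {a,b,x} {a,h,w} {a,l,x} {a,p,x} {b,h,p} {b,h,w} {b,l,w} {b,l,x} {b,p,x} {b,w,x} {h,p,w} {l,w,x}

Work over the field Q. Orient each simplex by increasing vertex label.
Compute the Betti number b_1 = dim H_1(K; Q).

b_1=1

n_0=7 n_1=19 n_2=13  [Q]
∂1: piv[ab,ah,al,ap,aw,ax] rk=6  ker:bh,bl,bp,bw,bx,hp,hw,hx,lw,lx,pw,px,wx
∂2: piv[abh,abx,ahw,alx,apx,bhp,bhw,blw,blx,bpx,bwx,hpw] rk=12  ker:lwx
b_1=(19−6)−12=1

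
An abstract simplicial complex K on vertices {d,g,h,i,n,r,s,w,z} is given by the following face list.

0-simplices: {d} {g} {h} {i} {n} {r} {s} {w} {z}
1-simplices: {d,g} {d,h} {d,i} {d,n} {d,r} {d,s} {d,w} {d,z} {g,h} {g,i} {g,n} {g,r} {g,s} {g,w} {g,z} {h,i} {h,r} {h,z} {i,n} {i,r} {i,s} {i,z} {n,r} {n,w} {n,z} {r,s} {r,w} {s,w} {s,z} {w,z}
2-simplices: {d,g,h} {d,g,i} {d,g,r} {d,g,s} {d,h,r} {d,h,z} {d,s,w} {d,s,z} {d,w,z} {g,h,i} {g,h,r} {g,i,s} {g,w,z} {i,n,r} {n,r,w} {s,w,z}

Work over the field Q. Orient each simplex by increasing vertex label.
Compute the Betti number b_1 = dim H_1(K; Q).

b_1=8

n_0=9 n_1=30 n_2=16  [Q]
∂1: piv[dg,dh,di,dn,dr,ds,dw,dz] rk=8  ker:gh,gi,gn,gr,gs,gw,gz,hi,hr,hz,in,ir,is,iz,nr,nw,nz,rs,rw,sw,sz,wz
∂2: piv[dgh,dgi,dgr,dgs,dhr,dhz,dsw,dsz,dwz,ghi,gis,gwz,inr,nrw] rk=14  ker:ghr,swz
b_1=(30−8)−14=8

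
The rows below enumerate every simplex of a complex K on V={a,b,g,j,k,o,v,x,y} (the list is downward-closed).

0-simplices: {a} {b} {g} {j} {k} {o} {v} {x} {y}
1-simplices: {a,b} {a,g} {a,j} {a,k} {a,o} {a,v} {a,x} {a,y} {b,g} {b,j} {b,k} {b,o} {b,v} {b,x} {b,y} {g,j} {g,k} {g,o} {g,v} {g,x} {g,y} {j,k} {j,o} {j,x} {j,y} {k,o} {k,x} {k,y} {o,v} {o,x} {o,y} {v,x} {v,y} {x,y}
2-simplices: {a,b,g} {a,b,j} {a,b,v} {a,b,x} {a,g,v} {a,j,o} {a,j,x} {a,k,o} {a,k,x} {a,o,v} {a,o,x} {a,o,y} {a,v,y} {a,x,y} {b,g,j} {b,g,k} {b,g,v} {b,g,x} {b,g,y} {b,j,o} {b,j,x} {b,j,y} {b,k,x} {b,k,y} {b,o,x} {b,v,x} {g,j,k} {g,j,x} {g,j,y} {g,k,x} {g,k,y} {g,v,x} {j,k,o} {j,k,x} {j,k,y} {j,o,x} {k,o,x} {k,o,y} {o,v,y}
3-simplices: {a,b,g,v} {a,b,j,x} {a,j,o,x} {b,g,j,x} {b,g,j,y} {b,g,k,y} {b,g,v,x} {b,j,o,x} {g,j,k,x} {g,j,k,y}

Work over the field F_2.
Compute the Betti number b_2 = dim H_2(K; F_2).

n_0=9 n_1=34 n_2=39 n_3=10  [Z2]
∂1: piv[ab,ag,aj,ak,ao,av,ax,ay] rk=8  ker:bg,bj,bk,bo,bv,bx,by,gj,gk,go,gv,gx,gy,jk,jo,jx,jy,ko,kx,ky,ov,ox,oy,vx,vy,xy
∂2: piv[abg,abj,abv,abx,agv,ajo,ajx,ako,akx,aov,aox,aoy,avy,axy,bgj,bgk,bgx,bgy,bjo,bjy,bkx,bky,bvx,gjk,koy] rk=25  ker:bgv,bjx,box,gjx,gjy,gkx,gky,gvx,jko,jkx,jky,jox,kox,ovy
∂3: piv[abgv,abjx,ajox,bgjx,bgjy,bgky,bgvx,bjox,gjkx,gjky] rk=10
b_2=(39−25)−10=4

b_2=4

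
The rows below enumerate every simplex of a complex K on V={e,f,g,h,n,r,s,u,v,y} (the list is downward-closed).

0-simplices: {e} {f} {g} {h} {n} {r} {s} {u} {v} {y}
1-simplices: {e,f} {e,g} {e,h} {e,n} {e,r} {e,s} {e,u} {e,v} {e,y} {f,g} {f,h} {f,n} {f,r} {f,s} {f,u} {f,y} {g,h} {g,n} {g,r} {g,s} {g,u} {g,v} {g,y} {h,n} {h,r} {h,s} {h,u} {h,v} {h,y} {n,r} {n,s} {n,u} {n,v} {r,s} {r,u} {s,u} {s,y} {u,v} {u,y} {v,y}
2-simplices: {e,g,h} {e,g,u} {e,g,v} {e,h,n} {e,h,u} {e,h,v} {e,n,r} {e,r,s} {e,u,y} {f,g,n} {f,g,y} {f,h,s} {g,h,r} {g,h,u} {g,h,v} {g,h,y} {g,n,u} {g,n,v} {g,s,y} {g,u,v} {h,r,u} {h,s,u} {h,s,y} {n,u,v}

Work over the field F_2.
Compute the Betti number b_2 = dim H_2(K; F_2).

b_2=3

n_0=10 n_1=40 n_2=24  [Z2]
∂1: piv[ef,eg,eh,en,er,es,eu,ev,ey] rk=9  ker:fg,fh,fn,fr,fs,fu,fy,gh,gn,gr,gs,gu,gv,gy,hn,hr,hs,hu,hv,hy,nr,ns,nu,nv,rs,ru,su,sy,uv,uy,vy
∂2: piv[egh,egu,egv,ehn,ehu,ehv,enr,ers,euy,fgn,fgy,fhs,ghr,ghy,gnu,gnv,gsy,guv,hru,hsu,hsy] rk=21  ker:ghu,ghv,nuv
b_2=(24−21)−0=3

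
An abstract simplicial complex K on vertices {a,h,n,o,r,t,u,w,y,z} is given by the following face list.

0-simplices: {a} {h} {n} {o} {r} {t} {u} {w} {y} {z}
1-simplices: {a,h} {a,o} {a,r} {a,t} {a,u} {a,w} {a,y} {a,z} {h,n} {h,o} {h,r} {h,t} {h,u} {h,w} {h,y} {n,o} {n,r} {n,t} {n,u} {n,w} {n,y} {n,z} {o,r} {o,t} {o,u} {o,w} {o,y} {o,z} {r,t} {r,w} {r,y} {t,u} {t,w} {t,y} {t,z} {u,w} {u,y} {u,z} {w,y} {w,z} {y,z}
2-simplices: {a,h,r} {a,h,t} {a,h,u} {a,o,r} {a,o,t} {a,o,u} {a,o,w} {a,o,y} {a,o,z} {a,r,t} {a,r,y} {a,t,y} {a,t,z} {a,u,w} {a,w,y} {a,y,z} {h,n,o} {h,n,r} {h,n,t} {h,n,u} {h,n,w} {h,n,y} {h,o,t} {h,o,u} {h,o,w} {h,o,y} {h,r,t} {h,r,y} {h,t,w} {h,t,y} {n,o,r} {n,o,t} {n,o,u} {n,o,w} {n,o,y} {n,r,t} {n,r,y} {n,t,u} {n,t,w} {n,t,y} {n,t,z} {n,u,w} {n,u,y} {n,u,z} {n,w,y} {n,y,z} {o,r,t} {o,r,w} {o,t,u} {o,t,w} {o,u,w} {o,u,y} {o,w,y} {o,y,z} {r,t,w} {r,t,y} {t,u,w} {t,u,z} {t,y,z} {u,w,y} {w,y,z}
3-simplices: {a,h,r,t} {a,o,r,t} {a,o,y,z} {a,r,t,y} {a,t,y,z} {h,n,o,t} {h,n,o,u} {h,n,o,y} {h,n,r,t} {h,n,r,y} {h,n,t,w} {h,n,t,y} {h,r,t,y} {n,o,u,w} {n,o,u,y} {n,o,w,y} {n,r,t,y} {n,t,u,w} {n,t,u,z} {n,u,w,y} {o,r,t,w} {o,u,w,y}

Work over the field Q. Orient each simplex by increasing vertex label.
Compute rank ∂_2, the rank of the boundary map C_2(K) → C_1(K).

n_0=10 n_1=41 n_2=61 n_3=22  [Q]
∂1: piv[ah,ao,ar,at,au,aw,ay,az,hn] rk=9  ker:ho,hr,ht,hu,hw,hy,no,nr,nt,nu,nw,ny,nz,or,ot,ou,ow,oy,oz,rt,rw,ry,tu,tw,ty,tz,uw,uy,uz,wy,wz,yz
∂2: piv[ahr,aht,ahu,aor,aot,aou,aow,aoy,aoz,art,ary,aty,atz,auw,awy,ayz,hno,hnr,hnt,hnu,hnw,hny,hot,how,hoy,htw,ntu,ntz,nuy,nuz,orw,wyz] rk=32  ker:hou,hrt,hry,hty,nor,not,nou,now,noy,nrt,nry,ntw,nty,nuw,nwy,nyz,ort,otu,otw,ouw,ouy,owy,oyz,rtw,rty,tuw,tuz,tyz,uwy
∂3: piv[ahrt,aort,aoyz,arty,atyz,hnot,hnou,hnoy,hnrt,hnry,hntw,hnty,hrty,nouw,nouy,nowy,ntuw,ntuz,nuwy,ortw] rk=20  ker:nrty,ouwy
rk∂_2=32

rank∂_2=32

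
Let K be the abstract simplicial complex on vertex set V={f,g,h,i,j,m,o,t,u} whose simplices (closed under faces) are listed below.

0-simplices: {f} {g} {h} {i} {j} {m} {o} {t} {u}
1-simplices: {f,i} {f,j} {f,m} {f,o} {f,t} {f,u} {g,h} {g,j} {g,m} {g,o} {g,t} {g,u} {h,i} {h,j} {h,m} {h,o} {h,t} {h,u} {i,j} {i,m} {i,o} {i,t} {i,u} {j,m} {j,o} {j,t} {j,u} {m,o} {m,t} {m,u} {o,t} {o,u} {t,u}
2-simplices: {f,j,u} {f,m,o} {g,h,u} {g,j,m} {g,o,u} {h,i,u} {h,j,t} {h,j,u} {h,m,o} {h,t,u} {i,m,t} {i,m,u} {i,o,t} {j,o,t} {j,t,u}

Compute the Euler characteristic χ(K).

n_0=9 n_1=33 n_2=15
χ=+9−33+15=-9

χ(K)=-9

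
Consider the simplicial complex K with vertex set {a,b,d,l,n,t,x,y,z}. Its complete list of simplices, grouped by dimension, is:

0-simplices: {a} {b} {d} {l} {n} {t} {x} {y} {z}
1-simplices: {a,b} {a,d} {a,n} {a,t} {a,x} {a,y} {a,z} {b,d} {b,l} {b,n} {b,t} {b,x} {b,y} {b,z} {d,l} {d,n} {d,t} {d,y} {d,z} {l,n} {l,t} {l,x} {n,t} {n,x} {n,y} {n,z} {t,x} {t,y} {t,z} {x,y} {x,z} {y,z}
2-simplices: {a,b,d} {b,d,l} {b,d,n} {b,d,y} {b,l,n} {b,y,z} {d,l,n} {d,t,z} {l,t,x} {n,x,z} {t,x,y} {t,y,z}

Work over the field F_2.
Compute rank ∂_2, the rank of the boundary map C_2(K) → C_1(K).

rank∂_2=11

n_0=9 n_1=32 n_2=12  [Z2]
∂1: piv[ab,ad,an,at,ax,ay,az,bl] rk=8  ker:bd,bn,bt,bx,by,bz,dl,dn,dt,dy,dz,ln,lt,lx,nt,nx,ny,nz,tx,ty,tz,xy,xz,yz
∂2: piv[abd,bdl,bdn,bdy,bln,byz,dtz,ltx,nxz,txy,tyz] rk=11  ker:dln
rk∂_2=11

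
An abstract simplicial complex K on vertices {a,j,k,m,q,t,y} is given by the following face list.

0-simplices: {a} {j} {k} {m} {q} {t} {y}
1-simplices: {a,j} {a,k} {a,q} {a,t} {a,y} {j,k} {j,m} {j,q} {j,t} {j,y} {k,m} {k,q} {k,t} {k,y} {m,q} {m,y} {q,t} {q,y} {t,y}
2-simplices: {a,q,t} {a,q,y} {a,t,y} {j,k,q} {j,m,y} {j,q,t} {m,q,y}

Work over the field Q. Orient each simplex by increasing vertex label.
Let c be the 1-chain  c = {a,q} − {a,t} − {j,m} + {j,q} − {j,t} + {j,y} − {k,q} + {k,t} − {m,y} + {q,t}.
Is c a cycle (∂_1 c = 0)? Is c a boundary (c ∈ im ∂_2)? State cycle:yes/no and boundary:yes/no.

n_0=7 n_1=19 n_2=7  [Q]
∂1: piv[aj,ak,aq,at,ay,jm] rk=6  ker:jk,jq,jt,jy,km,kq,kt,ky,mq,my,qt,qy,ty
∂2: piv[aqt,aqy,aty,jkq,jmy,jqt,mqy] rk=7
∂1c = 0
c vs im∂2: residual ≠ 0 ⇒ not boundary

cycle:yes boundary:no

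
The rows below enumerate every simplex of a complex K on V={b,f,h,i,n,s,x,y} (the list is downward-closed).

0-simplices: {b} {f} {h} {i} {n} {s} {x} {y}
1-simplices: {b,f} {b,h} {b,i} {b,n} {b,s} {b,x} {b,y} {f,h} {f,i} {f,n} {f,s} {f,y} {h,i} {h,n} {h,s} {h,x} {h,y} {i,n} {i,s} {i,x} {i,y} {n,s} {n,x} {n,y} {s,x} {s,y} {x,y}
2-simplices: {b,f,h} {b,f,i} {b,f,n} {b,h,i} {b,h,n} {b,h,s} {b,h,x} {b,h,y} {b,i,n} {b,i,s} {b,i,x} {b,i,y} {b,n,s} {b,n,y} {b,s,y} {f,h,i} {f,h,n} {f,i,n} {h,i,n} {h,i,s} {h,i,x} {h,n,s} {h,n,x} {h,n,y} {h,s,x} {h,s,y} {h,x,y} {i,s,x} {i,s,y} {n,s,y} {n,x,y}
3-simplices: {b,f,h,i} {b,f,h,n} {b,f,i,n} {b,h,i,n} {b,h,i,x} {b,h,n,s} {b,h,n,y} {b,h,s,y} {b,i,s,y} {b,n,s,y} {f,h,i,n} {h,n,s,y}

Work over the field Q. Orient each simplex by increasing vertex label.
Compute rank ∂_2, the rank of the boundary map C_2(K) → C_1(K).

rank∂_2=18

n_0=8 n_1=27 n_2=31 n_3=12  [Q]
∂1: piv[bf,bh,bi,bn,bs,bx,by] rk=7  ker:fh,fi,fn,fs,fy,hi,hn,hs,hx,hy,in,is,ix,iy,ns,nx,ny,sx,sy,xy
∂2: piv[bfh,bfi,bfn,bhi,bhn,bhs,bhx,bhy,bin,bis,bix,biy,bns,bny,bsy,hnx,hsx,hxy] rk=18  ker:fhi,fhn,fin,hin,his,hix,hns,hny,hsy,isx,isy,nsy,nxy
∂3: piv[bfhi,bfhn,bfin,bhin,bhix,bhns,bhny,bhsy,bisy,bnsy] rk=10  ker:fhin,hnsy
rk∂_2=18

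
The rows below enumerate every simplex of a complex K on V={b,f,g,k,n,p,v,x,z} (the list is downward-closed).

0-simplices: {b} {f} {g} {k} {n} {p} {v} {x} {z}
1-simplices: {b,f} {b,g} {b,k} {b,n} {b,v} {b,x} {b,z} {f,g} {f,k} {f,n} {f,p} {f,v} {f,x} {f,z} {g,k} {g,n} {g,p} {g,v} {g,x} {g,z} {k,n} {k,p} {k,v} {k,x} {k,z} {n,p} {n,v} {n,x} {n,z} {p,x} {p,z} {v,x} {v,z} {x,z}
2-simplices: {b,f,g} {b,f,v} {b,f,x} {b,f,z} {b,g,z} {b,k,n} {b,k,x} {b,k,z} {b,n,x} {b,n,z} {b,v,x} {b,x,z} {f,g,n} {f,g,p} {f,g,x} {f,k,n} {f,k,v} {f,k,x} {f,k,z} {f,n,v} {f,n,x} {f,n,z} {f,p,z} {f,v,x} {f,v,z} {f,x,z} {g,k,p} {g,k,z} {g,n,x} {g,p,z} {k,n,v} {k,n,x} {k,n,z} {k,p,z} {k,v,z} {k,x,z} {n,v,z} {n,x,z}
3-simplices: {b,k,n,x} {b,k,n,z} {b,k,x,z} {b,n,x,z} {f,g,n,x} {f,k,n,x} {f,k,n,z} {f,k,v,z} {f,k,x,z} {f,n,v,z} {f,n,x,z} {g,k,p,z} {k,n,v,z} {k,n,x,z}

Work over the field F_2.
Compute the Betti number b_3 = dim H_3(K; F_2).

n_0=9 n_1=34 n_2=38 n_3=14  [Z2]
∂1: piv[bf,bg,bk,bn,bv,bx,bz,fp] rk=8  ker:fg,fk,fn,fv,fx,fz,gk,gn,gp,gv,gx,gz,kn,kp,kv,kx,kz,np,nv,nx,nz,px,pz,vx,vz,xz
∂2: piv[bfg,bfv,bfx,bfz,bgz,bkn,bkx,bkz,bnx,bnz,bvx,bxz,fgn,fgp,fgx,fkn,fkv,fkx,fnv,fpz,fvz,gkp,gkz] rk=23  ker:fkz,fnx,fnz,fvx,fxz,gnx,gpz,knv,knx,knz,kpz,kvz,kxz,nvz,nxz
∂3: piv[bknx,bknz,bkxz,bnxz,fgnx,fknx,fknz,fkvz,fkxz,fnvz,gkpz,knvz] rk=12  ker:fnxz,knxz
b_3=(14−12)−0=2

b_3=2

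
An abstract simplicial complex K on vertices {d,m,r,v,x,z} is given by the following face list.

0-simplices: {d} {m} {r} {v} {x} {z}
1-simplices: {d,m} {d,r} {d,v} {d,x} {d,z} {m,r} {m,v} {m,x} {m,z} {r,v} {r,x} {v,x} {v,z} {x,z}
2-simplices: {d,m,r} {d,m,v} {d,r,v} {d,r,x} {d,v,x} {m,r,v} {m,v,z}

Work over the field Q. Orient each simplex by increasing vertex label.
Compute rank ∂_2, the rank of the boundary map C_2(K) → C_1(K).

rank∂_2=6

n_0=6 n_1=14 n_2=7  [Q]
∂1: piv[dm,dr,dv,dx,dz] rk=5  ker:mr,mv,mx,mz,rv,rx,vx,vz,xz
∂2: piv[dmr,dmv,drv,drx,dvx,mvz] rk=6  ker:mrv
rk∂_2=6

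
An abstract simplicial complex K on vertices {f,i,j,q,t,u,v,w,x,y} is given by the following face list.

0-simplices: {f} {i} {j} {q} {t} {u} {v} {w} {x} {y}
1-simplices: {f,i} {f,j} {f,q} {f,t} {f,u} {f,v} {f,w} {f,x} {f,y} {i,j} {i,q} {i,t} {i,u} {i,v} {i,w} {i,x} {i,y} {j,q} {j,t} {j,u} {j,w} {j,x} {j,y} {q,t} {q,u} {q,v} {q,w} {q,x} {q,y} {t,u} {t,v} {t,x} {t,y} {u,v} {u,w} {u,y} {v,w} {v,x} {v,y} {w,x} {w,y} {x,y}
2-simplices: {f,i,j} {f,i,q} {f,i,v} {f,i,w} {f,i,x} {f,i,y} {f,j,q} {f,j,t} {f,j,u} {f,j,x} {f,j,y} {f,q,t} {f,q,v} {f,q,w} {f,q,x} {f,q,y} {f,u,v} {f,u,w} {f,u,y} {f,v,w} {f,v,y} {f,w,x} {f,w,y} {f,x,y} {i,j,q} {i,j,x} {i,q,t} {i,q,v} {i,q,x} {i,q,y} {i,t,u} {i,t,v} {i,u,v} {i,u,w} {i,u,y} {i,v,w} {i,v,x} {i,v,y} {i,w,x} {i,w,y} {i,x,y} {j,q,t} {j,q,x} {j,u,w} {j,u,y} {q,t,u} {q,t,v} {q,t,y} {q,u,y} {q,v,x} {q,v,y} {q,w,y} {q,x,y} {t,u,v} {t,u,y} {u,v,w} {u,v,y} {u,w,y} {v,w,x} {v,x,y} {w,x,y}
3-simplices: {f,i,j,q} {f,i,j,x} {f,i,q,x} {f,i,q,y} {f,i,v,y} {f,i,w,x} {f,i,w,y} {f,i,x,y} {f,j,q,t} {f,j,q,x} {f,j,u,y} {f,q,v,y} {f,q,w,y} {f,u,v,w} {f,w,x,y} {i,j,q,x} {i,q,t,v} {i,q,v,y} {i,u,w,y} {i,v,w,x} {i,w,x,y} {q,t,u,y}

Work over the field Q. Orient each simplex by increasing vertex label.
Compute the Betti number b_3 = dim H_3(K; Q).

n_0=10 n_1=42 n_2=61 n_3=22  [Q]
∂1: piv[fi,fj,fq,ft,fu,fv,fw,fx,fy] rk=9  ker:ij,iq,it,iu,iv,iw,ix,iy,jq,jt,ju,jw,jx,jy,qt,qu,qv,qw,qx,qy,tu,tv,tx,ty,uv,uw,uy,vw,vx,vy,wx,wy,xy
∂2: piv[fij,fiq,fiv,fiw,fix,fiy,fjq,fjt,fju,fjx,fjy,fqt,fqv,fqw,fqx,fqy,fuv,fuw,fuy,fvw,fvy,fwx,fwy,fxy,iqt,itu,itv,iuv,ivx,juw,qtu,qty] rk=32  ker:ijq,ijx,iqv,iqx,iqy,iuw,iuy,ivw,ivy,iwx,iwy,ixy,jqt,jqx,juy,qtv,quy,qvx,qvy,qwy,qxy,tuv,tuy,uvw,uvy,uwy,vwx,vxy,wxy
∂3: piv[fijq,fijx,fiqx,fiqy,fivy,fiwx,fiwy,fixy,fjqt,fjqx,fjuy,fqvy,fqwy,fuvw,fwxy,iqtv,iqvy,iuwy,ivwx,qtuy] rk=20  ker:ijqx,iwxy
b_3=(22−20)−0=2

b_3=2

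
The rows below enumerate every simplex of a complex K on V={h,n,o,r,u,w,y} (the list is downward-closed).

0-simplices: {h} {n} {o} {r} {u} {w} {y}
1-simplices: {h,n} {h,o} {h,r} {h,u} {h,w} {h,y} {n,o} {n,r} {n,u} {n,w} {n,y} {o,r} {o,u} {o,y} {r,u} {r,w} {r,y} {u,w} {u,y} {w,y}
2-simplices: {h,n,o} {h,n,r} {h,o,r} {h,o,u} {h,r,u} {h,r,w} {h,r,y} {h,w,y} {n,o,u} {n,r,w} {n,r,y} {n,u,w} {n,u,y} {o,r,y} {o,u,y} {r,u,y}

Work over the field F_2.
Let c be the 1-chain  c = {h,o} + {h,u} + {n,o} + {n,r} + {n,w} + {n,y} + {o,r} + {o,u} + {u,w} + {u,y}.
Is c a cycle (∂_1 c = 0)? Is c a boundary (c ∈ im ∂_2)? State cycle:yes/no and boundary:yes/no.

n_0=7 n_1=20 n_2=16  [Z2]
∂1: piv[hn,ho,hr,hu,hw,hy] rk=6  ker:no,nr,nu,nw,ny,or,ou,oy,ru,rw,ry,uw,uy,wy
∂2: piv[hno,hnr,hor,hou,hru,hrw,hry,hwy,nou,nrw,nry,nuw,nuy,ory] rk=14  ker:ouy,ruy
∂1c = 0
c vs im∂2: reduces to 0 ⇒ boundary

cycle:yes boundary:yes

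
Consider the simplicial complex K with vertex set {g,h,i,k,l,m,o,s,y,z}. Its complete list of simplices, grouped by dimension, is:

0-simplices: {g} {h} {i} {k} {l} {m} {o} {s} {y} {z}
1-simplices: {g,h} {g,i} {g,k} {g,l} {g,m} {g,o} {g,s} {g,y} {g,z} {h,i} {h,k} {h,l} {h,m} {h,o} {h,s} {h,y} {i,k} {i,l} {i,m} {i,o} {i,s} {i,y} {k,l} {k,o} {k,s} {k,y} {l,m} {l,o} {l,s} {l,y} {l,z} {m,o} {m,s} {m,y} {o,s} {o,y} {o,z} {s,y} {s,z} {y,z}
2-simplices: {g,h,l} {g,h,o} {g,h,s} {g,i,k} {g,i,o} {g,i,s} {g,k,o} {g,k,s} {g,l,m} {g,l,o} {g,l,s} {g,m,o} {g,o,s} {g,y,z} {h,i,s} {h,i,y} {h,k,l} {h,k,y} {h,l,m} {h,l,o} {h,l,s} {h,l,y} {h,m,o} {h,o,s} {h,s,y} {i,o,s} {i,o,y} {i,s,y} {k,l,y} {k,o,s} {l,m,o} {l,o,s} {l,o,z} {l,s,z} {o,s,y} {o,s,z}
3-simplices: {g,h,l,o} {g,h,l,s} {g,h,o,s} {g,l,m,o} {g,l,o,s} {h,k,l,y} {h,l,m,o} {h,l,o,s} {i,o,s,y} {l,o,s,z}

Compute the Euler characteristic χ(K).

χ(K)=-4

n_0=10 n_1=40 n_2=36 n_3=10
χ=+10−40+36−10=-4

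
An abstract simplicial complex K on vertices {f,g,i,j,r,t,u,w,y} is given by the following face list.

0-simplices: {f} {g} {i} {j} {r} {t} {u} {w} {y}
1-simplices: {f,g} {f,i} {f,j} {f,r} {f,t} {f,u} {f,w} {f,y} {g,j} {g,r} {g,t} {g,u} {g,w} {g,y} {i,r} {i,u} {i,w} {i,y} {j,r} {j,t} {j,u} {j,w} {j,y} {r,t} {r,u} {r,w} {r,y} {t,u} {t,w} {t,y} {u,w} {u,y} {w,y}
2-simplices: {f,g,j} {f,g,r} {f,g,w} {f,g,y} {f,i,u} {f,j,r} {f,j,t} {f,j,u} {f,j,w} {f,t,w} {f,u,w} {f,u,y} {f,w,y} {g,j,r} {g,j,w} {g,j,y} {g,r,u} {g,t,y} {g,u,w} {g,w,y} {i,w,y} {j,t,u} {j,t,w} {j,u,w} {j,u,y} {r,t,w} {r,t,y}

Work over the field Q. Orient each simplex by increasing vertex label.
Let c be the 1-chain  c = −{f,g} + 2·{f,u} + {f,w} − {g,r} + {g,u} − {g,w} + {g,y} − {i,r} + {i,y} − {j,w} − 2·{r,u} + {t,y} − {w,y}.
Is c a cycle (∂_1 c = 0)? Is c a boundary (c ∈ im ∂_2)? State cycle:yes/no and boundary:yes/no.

cycle:no boundary:no

n_0=9 n_1=33 n_2=27  [Q]
∂1: piv[fg,fi,fj,fr,ft,fu,fw,fy] rk=8  ker:gj,gr,gt,gu,gw,gy,ir,iu,iw,iy,jr,jt,ju,jw,jy,rt,ru,rw,ry,tu,tw,ty,uw,uy,wy
∂2: piv[fgj,fgr,fgw,fgy,fiu,fjr,fjt,fju,fjw,ftw,fuw,fuy,fwy,gjy,gru,gty,guw,iwy,jtu,rtw,rty] rk=21  ker:gjr,gjw,gwy,jtw,juw,juy
∂1c = −2·{f} − {g} + {j} − {t} + {u} + 2·{y}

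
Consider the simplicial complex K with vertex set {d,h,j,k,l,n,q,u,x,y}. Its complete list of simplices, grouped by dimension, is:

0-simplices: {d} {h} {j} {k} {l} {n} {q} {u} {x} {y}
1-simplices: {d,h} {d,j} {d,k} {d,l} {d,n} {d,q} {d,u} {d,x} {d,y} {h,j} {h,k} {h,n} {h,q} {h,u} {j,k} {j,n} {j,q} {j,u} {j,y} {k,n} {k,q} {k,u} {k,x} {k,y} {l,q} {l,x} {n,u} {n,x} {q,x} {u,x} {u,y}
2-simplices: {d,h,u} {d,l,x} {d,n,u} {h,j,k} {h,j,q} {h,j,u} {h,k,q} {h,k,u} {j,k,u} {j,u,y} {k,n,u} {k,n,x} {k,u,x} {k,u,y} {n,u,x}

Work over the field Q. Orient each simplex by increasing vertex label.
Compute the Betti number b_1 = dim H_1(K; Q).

b_1=9

n_0=10 n_1=31 n_2=15  [Q]
∂1: piv[dh,dj,dk,dl,dn,dq,du,dx,dy] rk=9  ker:hj,hk,hn,hq,hu,jk,jn,jq,ju,jy,kn,kq,ku,kx,ky,lq,lx,nu,nx,qx,ux,uy
∂2: piv[dhu,dlx,dnu,hjk,hjq,hju,hkq,hku,juy,knu,knx,kux,kuy] rk=13  ker:jku,nux
b_1=(31−9)−13=9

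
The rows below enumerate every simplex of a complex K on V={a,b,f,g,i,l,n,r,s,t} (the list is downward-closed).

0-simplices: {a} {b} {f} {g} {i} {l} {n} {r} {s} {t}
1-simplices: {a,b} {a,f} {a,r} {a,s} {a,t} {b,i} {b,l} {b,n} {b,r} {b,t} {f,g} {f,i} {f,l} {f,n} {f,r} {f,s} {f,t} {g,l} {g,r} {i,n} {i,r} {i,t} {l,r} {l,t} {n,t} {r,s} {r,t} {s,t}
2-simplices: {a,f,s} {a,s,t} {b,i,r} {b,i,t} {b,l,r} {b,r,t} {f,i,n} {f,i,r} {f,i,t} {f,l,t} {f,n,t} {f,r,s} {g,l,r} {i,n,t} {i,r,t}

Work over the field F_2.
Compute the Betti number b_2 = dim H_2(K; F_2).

b_2=2

n_0=10 n_1=28 n_2=15  [Z2]
∂1: piv[ab,af,ar,as,at,bi,bl,bn,fg] rk=9  ker:br,bt,fi,fl,fn,fr,fs,ft,gl,gr,in,ir,it,lr,lt,nt,rs,rt,st
∂2: piv[afs,ast,bir,bit,blr,brt,fin,fir,fit,flt,fnt,frs,glr] rk=13  ker:int,irt
b_2=(15−13)−0=2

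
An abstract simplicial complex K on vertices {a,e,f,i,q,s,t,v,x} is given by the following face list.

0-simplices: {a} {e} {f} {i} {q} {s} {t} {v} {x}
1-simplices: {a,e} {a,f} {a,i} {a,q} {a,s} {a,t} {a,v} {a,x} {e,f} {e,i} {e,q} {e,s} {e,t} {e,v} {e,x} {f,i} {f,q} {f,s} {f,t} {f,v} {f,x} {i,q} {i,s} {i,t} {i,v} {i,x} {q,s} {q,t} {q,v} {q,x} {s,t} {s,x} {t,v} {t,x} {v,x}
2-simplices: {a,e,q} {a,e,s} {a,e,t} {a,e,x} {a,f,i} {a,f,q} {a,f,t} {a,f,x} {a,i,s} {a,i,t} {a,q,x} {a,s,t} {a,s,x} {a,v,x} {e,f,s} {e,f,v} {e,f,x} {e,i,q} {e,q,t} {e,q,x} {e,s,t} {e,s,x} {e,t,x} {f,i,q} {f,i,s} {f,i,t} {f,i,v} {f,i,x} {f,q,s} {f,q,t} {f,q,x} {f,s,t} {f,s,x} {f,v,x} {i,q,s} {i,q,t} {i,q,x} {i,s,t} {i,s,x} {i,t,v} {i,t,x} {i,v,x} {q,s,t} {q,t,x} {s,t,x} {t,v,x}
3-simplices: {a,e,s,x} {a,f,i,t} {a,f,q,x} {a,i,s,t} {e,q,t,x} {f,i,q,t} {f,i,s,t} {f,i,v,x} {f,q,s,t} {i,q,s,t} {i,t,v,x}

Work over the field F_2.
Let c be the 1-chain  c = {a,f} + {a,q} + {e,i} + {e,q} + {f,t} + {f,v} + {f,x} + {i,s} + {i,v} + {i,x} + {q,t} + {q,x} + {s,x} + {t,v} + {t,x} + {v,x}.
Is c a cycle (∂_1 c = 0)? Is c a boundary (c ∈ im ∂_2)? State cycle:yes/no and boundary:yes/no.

cycle:yes boundary:yes

n_0=9 n_1=35 n_2=46 n_3=11  [Z2]
∂1: piv[ae,af,ai,aq,as,at,av,ax] rk=8  ker:ef,ei,eq,es,et,ev,ex,fi,fq,fs,ft,fv,fx,iq,is,it,iv,ix,qs,qt,qv,qx,st,sx,tv,tx,vx
∂2: piv[aeq,aes,aet,aex,afi,afq,aft,afx,ais,ait,aqx,ast,asx,avx,efs,efv,efx,eiq,eqt,etx,fiq,fiv,fix,fqs,fvx,itv] rk=26  ker:eqx,est,esx,fis,fit,fqt,fqx,fst,fsx,iqs,iqt,iqx,ist,isx,itx,ivx,qst,qtx,stx,tvx
∂3: piv[aesx,afit,afqx,aist,eqtx,fiqt,fist,fivx,fqst,iqst,itvx] rk=11
∂1c = 0
c vs im∂2: reduces to 0 ⇒ boundary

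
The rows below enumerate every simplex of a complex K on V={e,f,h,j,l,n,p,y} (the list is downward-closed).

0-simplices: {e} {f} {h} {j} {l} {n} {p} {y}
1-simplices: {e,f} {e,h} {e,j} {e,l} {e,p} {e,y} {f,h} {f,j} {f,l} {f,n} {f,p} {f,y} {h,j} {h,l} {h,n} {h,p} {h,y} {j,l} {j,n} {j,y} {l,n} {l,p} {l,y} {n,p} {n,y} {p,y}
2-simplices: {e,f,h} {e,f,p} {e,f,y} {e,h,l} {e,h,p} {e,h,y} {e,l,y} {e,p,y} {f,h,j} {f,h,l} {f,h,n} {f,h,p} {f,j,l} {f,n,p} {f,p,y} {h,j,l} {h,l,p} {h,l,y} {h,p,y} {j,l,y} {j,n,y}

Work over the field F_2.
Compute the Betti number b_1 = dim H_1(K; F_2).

n_0=8 n_1=26 n_2=21  [Z2]
∂1: piv[ef,eh,ej,el,ep,ey,fn] rk=7  ker:fh,fj,fl,fp,fy,hj,hl,hn,hp,hy,jl,jn,jy,ln,lp,ly,np,ny,py
∂2: piv[efh,efp,efy,ehl,ehp,ehy,ely,epy,fhj,fhl,fhn,fjl,fnp,hlp,jly,jny] rk=16  ker:fhp,fpy,hjl,hly,hpy
b_1=(26−7)−16=3

b_1=3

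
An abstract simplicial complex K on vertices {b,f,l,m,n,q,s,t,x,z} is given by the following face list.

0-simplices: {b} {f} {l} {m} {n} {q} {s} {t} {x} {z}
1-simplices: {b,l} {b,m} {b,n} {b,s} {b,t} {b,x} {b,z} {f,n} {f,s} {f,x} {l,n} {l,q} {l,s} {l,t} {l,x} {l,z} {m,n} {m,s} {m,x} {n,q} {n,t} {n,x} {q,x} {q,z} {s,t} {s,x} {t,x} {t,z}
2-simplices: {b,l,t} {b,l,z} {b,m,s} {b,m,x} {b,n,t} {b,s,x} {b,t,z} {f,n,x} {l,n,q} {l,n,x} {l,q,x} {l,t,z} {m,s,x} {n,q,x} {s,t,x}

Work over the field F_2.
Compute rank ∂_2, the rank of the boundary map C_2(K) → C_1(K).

n_0=10 n_1=28 n_2=15  [Z2]
∂1: piv[bl,bm,bn,bs,bt,bx,bz,fn,lq] rk=9  ker:fs,fx,ln,ls,lt,lx,lz,mn,ms,mx,nq,nt,nx,qx,qz,st,sx,tx,tz
∂2: piv[blt,blz,bms,bmx,bnt,bsx,btz,fnx,lnq,lnx,lqx,stx] rk=12  ker:ltz,msx,nqx
rk∂_2=12

rank∂_2=12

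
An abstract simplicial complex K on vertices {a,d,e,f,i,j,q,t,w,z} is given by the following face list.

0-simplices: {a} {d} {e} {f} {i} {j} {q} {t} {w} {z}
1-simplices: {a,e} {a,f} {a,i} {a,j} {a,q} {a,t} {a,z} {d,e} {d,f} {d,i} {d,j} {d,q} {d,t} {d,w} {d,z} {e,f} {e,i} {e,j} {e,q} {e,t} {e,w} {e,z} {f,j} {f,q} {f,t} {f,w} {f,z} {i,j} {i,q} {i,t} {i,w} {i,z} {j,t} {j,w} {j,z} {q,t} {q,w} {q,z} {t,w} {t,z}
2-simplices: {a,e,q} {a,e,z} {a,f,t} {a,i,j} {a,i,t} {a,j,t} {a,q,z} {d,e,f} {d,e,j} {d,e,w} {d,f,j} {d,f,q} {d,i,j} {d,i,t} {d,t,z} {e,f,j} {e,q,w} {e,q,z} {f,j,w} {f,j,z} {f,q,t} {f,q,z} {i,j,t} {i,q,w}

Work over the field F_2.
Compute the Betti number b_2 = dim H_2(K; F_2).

b_2=3

n_0=10 n_1=40 n_2=24  [Z2]
∂1: piv[ae,af,ai,aj,aq,at,az,de,dw] rk=9  ker:df,di,dj,dq,dt,dz,ef,ei,ej,eq,et,ew,ez,fj,fq,ft,fw,fz,ij,iq,it,iw,iz,jt,jw,jz,qt,qw,qz,tw,tz
∂2: piv[aeq,aez,aft,aij,ait,ajt,aqz,def,dej,dew,dfj,dfq,dij,dit,dtz,eqw,fjw,fjz,fqt,fqz,iqw] rk=21  ker:efj,eqz,ijt
b_2=(24−21)−0=3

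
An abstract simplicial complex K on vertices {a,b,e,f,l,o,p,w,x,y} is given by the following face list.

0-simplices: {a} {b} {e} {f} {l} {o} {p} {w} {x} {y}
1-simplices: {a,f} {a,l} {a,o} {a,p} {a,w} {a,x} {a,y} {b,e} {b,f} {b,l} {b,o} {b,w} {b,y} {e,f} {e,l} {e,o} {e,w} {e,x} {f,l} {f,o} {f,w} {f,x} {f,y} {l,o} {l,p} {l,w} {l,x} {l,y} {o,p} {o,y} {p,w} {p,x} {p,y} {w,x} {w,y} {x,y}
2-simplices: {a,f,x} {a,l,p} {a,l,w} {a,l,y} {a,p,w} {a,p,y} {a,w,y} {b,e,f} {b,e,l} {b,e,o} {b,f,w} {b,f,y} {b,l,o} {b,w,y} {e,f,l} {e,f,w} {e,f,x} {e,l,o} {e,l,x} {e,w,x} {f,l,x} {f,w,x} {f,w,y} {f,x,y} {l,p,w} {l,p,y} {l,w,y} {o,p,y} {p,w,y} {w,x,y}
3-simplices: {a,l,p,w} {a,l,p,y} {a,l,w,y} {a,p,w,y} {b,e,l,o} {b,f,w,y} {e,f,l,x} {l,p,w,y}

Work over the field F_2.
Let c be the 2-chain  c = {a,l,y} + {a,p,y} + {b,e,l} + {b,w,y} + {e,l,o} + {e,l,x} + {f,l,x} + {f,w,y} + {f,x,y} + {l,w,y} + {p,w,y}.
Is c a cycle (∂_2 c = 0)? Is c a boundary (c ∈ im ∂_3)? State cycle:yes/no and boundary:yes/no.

cycle:no boundary:no

n_0=10 n_1=36 n_2=30 n_3=8  [Z2]
∂1: piv[af,al,ao,ap,aw,ax,ay,be,bf] rk=9  ker:bl,bo,bw,by,ef,el,eo,ew,ex,fl,fo,fw,fx,fy,lo,lp,lw,lx,ly,op,oy,pw,px,py,wx,wy,xy
∂2: piv[afx,alp,alw,aly,apw,apy,awy,bef,bel,beo,bfw,bfy,blo,bwy,efl,efw,efx,elx,ewx,fxy,opy] rk=21  ker:elo,flx,fwx,fwy,lpw,lpy,lwy,pwy,wxy
∂3: piv[alpw,alpy,alwy,apwy,belo,bfwy,eflx] rk=7  ker:lpwy
∂2c = {a,l} + {a,p} + {b,e} + {b,l} + {b,w} + {b,y} + {e,l} + {e,o} + {e,x} + {f,l} + {f,w} + {l,o} + {l,w} + {p,w} + {x,y}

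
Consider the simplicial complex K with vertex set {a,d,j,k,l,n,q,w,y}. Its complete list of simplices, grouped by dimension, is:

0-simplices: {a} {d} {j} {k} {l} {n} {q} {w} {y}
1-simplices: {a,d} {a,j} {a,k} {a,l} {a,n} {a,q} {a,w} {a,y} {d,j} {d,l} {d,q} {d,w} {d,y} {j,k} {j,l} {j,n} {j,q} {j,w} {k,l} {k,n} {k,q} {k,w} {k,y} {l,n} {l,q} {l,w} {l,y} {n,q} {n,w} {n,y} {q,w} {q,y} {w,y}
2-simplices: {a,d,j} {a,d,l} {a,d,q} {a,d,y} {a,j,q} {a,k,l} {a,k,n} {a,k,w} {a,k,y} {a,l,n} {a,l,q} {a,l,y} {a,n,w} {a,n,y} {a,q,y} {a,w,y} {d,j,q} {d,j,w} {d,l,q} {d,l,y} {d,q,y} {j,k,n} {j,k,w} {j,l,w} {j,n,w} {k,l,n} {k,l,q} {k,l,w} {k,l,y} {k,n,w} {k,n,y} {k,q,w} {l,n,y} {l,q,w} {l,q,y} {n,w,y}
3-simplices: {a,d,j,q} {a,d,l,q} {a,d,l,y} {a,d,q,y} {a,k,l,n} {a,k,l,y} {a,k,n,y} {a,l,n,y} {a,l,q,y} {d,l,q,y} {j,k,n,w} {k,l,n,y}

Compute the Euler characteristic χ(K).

n_0=9 n_1=33 n_2=36 n_3=12
χ=+9−33+36−12=0

χ(K)=0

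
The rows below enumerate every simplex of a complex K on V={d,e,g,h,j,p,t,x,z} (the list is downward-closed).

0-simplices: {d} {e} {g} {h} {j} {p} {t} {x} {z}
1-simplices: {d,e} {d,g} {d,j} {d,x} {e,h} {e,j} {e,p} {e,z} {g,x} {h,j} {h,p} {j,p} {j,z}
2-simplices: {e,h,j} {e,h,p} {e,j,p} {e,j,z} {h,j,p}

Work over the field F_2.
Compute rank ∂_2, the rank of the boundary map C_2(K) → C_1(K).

rank∂_2=4

n_0=9 n_1=13 n_2=5  [Z2]
∂1: piv[de,dg,dj,dx,eh,ep,ez] rk=7  ker:ej,gx,hj,hp,jp,jz
∂2: piv[ehj,ehp,ejp,ejz] rk=4  ker:hjp
rk∂_2=4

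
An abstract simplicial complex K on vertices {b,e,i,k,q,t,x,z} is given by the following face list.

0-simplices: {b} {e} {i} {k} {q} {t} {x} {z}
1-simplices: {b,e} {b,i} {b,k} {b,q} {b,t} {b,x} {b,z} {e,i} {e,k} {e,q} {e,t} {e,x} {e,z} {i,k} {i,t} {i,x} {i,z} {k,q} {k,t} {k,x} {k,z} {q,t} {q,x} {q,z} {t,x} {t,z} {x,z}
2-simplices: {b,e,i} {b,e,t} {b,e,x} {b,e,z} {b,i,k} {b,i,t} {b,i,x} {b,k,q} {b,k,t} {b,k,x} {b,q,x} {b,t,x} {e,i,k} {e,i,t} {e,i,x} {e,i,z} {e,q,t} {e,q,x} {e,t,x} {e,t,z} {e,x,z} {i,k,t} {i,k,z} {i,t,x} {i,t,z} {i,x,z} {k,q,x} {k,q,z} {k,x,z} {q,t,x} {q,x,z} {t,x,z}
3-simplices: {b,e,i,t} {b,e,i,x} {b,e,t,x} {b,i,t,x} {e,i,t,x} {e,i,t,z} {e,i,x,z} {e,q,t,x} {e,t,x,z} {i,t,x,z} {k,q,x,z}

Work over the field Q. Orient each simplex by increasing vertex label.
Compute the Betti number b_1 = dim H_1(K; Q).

n_0=8 n_1=27 n_2=32 n_3=11  [Q]
∂1: piv[be,bi,bk,bq,bt,bx,bz] rk=7  ker:ei,ek,eq,et,ex,ez,ik,it,ix,iz,kq,kt,kx,kz,qt,qx,qz,tx,tz,xz
∂2: piv[bei,bet,bex,bez,bik,bit,bix,bkq,bkt,bkx,bqx,btx,eik,eiz,eqt,eqx,etz,exz,ikz,kqz] rk=20  ker:eit,eix,etx,ikt,itx,itz,ixz,kqx,kxz,qtx,qxz,txz
∂3: piv[beit,beix,betx,bitx,eitz,eixz,eqtx,etxz,kqxz] rk=9  ker:eitx,itxz
b_1=(27−7)−20=0

b_1=0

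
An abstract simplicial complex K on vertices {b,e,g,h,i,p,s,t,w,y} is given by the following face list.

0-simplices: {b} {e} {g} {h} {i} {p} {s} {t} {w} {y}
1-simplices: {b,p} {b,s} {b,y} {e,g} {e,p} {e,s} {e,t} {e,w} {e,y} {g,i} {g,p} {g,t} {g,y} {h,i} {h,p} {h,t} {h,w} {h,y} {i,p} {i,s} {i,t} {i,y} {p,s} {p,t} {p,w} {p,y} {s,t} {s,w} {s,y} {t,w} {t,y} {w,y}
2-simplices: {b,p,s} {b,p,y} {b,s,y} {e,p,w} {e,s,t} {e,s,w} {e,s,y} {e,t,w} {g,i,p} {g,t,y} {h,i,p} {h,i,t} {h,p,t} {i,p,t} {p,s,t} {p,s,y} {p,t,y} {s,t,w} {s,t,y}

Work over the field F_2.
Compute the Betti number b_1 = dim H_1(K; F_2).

b_1=8

n_0=10 n_1=32 n_2=19  [Z2]
∂1: piv[bp,bs,by,eg,ep,et,ew,gi,hi] rk=9  ker:es,ey,gp,gt,gy,hp,ht,hw,hy,ip,is,it,iy,ps,pt,pw,py,st,sw,sy,tw,ty,wy
∂2: piv[bps,bpy,bsy,epw,est,esw,esy,etw,gip,gty,hip,hit,hpt,pst,pty] rk=15  ker:ipt,psy,stw,sty
b_1=(32−9)−15=8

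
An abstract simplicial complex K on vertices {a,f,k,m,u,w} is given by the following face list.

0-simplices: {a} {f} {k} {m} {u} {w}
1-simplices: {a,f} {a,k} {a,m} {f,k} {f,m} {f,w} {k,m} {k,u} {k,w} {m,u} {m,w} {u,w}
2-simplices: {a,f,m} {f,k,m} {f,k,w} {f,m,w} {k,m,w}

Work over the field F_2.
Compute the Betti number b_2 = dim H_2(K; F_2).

n_0=6 n_1=12 n_2=5  [Z2]
∂1: piv[af,ak,am,fw,ku] rk=5  ker:fk,fm,km,kw,mu,mw,uw
∂2: piv[afm,fkm,fkw,fmw] rk=4  ker:kmw
b_2=(5−4)−0=1

b_2=1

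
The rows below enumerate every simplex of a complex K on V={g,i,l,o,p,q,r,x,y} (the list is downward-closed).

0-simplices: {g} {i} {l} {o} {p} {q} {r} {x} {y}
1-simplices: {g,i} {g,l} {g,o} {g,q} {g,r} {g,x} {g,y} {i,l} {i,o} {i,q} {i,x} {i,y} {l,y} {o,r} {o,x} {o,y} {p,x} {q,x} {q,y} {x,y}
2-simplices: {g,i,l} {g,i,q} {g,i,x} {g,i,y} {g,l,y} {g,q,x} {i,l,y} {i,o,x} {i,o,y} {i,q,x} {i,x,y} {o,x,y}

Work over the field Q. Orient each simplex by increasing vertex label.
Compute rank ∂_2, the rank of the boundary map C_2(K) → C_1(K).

n_0=9 n_1=20 n_2=12  [Q]
∂1: piv[gi,gl,go,gq,gr,gx,gy,px] rk=8  ker:il,io,iq,ix,iy,ly,or,ox,oy,qx,qy,xy
∂2: piv[gil,giq,gix,giy,gly,gqx,iox,ioy,ixy] rk=9  ker:ily,iqx,oxy
rk∂_2=9

rank∂_2=9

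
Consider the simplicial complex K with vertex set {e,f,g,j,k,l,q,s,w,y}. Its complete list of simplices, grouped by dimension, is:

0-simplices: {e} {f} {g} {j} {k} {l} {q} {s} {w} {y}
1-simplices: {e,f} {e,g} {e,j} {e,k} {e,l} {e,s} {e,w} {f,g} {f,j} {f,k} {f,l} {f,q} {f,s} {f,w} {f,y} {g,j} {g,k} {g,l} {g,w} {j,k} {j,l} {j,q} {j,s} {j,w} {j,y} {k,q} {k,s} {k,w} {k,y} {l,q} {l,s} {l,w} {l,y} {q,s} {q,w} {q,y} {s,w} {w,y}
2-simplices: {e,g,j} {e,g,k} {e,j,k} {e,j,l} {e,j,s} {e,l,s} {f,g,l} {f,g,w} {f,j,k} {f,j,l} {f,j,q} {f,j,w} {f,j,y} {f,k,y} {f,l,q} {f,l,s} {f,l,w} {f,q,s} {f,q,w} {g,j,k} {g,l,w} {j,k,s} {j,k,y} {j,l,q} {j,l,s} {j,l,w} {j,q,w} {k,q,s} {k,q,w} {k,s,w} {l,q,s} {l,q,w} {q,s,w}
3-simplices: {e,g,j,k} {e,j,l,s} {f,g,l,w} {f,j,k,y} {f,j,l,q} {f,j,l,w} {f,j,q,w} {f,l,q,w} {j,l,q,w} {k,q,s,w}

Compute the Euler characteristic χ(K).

n_0=10 n_1=38 n_2=33 n_3=10
χ=+10−38+33−10=-5

χ(K)=-5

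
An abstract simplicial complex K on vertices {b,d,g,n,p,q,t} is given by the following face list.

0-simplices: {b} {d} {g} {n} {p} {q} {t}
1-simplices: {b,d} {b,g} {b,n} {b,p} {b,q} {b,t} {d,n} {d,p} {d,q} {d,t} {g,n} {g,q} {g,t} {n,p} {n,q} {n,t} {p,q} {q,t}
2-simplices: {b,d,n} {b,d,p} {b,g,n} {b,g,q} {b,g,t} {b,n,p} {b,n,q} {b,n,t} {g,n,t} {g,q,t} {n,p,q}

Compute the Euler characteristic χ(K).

n_0=7 n_1=18 n_2=11
χ=+7−18+11=0

χ(K)=0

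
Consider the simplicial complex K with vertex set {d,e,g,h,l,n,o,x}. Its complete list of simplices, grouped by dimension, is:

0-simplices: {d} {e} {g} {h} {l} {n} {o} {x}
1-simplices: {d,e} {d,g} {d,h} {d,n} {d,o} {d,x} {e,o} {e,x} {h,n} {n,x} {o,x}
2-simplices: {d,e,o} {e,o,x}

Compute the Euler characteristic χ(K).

n_0=8 n_1=11 n_2=2
χ=+8−11+2=-1

χ(K)=-1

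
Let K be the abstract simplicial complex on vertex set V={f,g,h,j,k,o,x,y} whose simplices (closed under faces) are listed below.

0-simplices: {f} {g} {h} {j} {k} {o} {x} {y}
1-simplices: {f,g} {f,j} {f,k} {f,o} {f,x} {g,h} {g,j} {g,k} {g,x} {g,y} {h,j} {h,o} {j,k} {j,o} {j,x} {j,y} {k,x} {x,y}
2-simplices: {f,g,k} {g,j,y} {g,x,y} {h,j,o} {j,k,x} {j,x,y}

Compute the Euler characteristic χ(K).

n_0=8 n_1=18 n_2=6
χ=+8−18+6=-4

χ(K)=-4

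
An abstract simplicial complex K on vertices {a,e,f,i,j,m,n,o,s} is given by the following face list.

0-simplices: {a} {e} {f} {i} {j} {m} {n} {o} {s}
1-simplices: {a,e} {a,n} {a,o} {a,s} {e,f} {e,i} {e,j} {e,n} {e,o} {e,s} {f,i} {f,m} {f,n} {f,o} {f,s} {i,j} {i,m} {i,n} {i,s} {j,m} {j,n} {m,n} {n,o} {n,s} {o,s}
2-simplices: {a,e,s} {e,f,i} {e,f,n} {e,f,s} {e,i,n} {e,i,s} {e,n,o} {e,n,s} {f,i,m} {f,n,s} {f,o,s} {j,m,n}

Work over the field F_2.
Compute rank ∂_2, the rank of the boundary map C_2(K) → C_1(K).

rank∂_2=11

n_0=9 n_1=25 n_2=12  [Z2]
∂1: piv[ae,an,ao,as,ef,ei,ej,fm] rk=8  ker:en,eo,es,fi,fn,fo,fs,ij,im,in,is,jm,jn,mn,no,ns,os
∂2: piv[aes,efi,efn,efs,ein,eis,eno,ens,fim,fos,jmn] rk=11  ker:fns
rk∂_2=11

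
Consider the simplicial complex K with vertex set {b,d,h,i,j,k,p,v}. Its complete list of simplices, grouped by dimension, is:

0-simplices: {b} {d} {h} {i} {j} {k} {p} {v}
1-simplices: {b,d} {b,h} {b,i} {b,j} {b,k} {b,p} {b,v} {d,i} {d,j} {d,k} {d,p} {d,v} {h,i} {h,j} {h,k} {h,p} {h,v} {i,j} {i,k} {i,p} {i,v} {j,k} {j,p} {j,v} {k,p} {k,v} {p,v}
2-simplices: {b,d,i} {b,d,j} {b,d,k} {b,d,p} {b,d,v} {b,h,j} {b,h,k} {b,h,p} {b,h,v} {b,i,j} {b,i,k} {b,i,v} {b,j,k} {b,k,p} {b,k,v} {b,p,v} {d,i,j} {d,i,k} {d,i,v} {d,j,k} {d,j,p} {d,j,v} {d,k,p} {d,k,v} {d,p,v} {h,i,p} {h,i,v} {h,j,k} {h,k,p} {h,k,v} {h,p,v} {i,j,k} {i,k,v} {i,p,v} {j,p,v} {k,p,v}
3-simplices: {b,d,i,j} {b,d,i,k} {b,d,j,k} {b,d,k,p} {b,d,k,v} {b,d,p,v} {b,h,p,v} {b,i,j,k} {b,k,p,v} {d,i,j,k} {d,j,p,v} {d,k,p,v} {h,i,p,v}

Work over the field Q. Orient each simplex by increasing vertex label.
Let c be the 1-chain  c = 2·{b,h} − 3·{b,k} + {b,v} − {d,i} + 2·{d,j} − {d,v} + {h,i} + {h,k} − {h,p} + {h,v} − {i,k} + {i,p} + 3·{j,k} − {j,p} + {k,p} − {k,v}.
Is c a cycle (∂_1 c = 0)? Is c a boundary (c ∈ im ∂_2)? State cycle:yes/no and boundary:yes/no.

n_0=8 n_1=27 n_2=36 n_3=13  [Q]
∂1: piv[bd,bh,bi,bj,bk,bp,bv] rk=7  ker:di,dj,dk,dp,dv,hi,hj,hk,hp,hv,ij,ik,ip,iv,jk,jp,jv,kp,kv,pv
∂2: piv[bdi,bdj,bdk,bdp,bdv,bhj,bhk,bhp,bhv,bij,bik,biv,bjk,bkp,bkv,bpv,djp,djv,hip,hiv] rk=20  ker:dij,dik,div,djk,dkp,dkv,dpv,hjk,hkp,hkv,hpv,ijk,ikv,ipv,jpv,kpv
∂3: piv[bdij,bdik,bdjk,bdkp,bdkv,bdpv,bhpv,bijk,bkpv,djpv,hipv] rk=11  ker:dijk,dkpv
∂1c = 0
c vs im∂2: reduces to 0 ⇒ boundary

cycle:yes boundary:yes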